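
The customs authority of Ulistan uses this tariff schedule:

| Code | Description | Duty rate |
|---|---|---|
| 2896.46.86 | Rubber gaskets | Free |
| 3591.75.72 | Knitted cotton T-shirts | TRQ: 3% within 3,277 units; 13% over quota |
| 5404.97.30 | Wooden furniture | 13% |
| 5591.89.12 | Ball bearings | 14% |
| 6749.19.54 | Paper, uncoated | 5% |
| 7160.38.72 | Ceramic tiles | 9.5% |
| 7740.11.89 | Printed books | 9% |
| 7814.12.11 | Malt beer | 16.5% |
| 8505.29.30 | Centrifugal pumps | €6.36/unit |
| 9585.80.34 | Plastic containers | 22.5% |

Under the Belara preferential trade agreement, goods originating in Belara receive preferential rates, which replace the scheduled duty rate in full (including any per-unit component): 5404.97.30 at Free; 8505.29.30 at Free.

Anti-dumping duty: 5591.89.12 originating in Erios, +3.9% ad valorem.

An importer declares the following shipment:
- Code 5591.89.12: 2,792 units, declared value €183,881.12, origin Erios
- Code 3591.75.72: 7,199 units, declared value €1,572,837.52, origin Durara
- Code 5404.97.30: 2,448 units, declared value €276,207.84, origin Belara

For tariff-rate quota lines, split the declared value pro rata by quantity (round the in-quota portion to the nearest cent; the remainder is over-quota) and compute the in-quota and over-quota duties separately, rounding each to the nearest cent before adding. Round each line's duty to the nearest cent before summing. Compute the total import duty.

Line 1 (5591.89.12, Erios, 2,792 units, €183,881.12):
Base rate for 5591.89.12 is 14%.
Additional duty on 5591.89.12 from Erios: +3.9%. Applied ad valorem rate: 14% + 3.9% = 17.9%.
Duty = €183,881.12 × 17.9% = €32,914.72.
Line 2 (3591.75.72, Durara, 7,199 units, €1,572,837.52):
Code 3591.75.72 is under a tariff-rate quota (threshold 3,277 units). In-quota: 3,277 units at 3%; over-quota: 3,922 units at 13%.
Pro-rata value split: in-quota = €1,572,837.52 × 3,277/7,199 = €715,958.96; over-quota = €1,572,837.52 − €715,958.96 = €856,878.56.
In-quota duty = €715,958.96 × 3% = €21,478.77. Over-quota duty = €856,878.56 × 13% = €111,394.21.
Line duty = €21,478.77 + €111,394.21 = €132,872.98.
Line 3 (5404.97.30, Belara, 2,448 units, €276,207.84):
Base rate for 5404.97.30 is 13%.
Origin Belara qualifies under the Ulistan–Belara agreement and 5404.97.30 is covered: preferential rate Free applies instead.
Duty = €276,207.84 × 0% = €0.00.
Total = €32,914.72 + €132,872.98 + €0.00 = €165,787.70.

€165,787.70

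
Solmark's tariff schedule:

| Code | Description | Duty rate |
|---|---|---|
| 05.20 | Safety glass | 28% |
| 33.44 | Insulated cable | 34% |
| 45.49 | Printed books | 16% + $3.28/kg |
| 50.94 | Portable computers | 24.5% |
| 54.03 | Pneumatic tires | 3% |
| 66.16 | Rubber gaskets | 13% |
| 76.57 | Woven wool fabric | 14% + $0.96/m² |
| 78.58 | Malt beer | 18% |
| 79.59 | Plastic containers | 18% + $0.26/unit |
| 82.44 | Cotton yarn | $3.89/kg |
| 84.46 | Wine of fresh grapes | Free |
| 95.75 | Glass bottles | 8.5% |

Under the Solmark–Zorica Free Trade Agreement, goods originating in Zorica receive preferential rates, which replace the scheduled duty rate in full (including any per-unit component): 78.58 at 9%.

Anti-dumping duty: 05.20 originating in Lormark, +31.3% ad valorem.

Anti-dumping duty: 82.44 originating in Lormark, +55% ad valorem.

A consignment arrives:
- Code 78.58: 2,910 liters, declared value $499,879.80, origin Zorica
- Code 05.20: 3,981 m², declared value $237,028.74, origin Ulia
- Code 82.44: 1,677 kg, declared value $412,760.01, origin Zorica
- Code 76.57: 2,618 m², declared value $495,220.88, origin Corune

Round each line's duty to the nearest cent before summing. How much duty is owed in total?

Line 1 (78.58, Zorica, 2,910 liters, $499,879.80):
Base rate for 78.58 is 18%.
Origin Zorica qualifies under the Solmark–Zorica agreement and 78.58 is covered: preferential rate 9% applies instead.
Duty = $499,879.80 × 9% = $44,989.18.
Line 2 (05.20, Ulia, 3,981 m², $237,028.74):
Base rate for 05.20 is 28%.
The additional-duty order on 05.20 targets Lormark, not Ulia; it does not apply.
Duty = $237,028.74 × 28% = $66,368.05.
Line 3 (82.44, Zorica, 1,677 kg, $412,760.01):
Base rate for 82.44 is $3.89/kg.
Origin Zorica is the FTA partner but 82.44 is not on the preference list; base rate stands.
The additional-duty order on 82.44 targets Lormark, not Zorica; it does not apply.
Duty = 1,677 × $3.89 = $6,523.53.
Line 4 (76.57, Corune, 2,618 m², $495,220.88):
Base rate for 76.57 is 14% + $0.96/m².
Duty = $495,220.88 × 14% + 2,618 × $0.96 = $71,844.20.
Total = $44,989.18 + $66,368.05 + $6,523.53 + $71,844.20 = $189,724.96.

$189,724.96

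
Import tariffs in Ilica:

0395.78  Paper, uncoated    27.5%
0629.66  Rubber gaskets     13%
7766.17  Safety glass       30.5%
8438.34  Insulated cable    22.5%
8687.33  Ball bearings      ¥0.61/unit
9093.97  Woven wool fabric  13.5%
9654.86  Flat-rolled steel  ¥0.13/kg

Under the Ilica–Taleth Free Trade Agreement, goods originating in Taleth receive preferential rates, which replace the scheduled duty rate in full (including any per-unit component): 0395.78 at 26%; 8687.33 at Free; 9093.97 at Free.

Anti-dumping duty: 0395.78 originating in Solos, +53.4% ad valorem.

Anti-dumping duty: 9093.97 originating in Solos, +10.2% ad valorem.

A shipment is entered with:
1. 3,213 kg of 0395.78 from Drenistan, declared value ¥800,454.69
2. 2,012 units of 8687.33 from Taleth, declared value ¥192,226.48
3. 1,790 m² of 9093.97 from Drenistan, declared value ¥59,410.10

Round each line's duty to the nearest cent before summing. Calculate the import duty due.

¥228,145.40

Line 1 (0395.78, Drenistan, 3,213 kg, ¥800,454.69):
Base rate for 0395.78 is 27.5%.
0395.78 has an FTA preferential rate, but origin Drenistan is not Taleth; base rate stands.
The additional-duty order on 0395.78 targets Solos, not Drenistan; it does not apply.
Duty = ¥800,454.69 × 27.5% = ¥220,125.04.
Line 2 (8687.33, Taleth, 2,012 units, ¥192,226.48):
Base rate for 8687.33 is ¥0.61/unit.
Origin Taleth qualifies under the Ilica–Taleth agreement and 8687.33 is covered: preferential rate Free applies instead.
Duty = ¥192,226.48 × 0% = ¥0.00.
Line 3 (9093.97, Drenistan, 1,790 m², ¥59,410.10):
Base rate for 9093.97 is 13.5%.
9093.97 has an FTA preferential rate, but origin Drenistan is not Taleth; base rate stands.
The additional-duty order on 9093.97 targets Solos, not Drenistan; it does not apply.
Duty = ¥59,410.10 × 13.5% = ¥8,020.36.
Total = ¥220,125.04 + ¥0.00 + ¥8,020.36 = ¥228,145.40.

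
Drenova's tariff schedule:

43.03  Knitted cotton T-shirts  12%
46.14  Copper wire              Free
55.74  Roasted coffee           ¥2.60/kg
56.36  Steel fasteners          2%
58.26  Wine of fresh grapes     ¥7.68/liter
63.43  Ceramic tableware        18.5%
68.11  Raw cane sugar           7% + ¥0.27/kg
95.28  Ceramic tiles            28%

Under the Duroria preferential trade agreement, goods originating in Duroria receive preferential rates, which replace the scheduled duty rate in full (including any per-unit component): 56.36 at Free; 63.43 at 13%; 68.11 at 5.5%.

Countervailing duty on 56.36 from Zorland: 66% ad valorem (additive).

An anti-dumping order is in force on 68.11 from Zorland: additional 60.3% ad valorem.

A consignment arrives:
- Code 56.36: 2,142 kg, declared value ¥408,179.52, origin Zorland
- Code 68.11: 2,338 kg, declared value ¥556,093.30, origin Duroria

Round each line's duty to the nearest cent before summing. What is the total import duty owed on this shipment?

Line 1 (56.36, Zorland, 2,142 kg, ¥408,179.52):
Base rate for 56.36 is 2%.
56.36 has an FTA preferential rate, but origin Zorland is not Duroria; base rate stands.
Additional duty on 56.36 from Zorland: +66%. Applied ad valorem rate: 2% + 66% = 68%.
Duty = ¥408,179.52 × 68% = ¥277,562.07.
Line 2 (68.11, Duroria, 2,338 kg, ¥556,093.30):
Base rate for 68.11 is 7% + ¥0.27/kg.
Origin Duroria qualifies under the Drenova–Duroria agreement and 68.11 is covered: preferential rate 5.5% applies instead.
The additional-duty order on 68.11 targets Zorland, not Duroria; it does not apply.
Duty = ¥556,093.30 × 5.5% = ¥30,585.13.
Total = ¥277,562.07 + ¥30,585.13 = ¥308,147.20.

¥308,147.20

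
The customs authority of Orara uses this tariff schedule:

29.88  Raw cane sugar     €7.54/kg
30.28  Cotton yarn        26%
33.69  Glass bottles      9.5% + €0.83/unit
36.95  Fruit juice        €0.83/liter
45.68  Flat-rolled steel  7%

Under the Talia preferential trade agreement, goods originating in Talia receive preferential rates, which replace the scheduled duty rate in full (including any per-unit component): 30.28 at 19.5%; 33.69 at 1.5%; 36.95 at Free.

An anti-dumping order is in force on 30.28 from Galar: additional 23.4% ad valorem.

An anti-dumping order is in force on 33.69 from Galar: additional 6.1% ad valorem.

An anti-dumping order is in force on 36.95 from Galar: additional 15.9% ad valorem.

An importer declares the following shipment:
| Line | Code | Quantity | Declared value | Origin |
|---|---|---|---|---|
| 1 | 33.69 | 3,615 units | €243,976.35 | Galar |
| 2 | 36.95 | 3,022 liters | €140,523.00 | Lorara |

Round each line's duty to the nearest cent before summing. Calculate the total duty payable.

Line 1 (33.69, Galar, 3,615 units, €243,976.35):
Base rate for 33.69 is 9.5% + €0.83/unit.
33.69 has an FTA preferential rate, but origin Galar is not Talia; base rate stands.
Additional duty on 33.69 from Galar: +6.1%. Applied ad valorem rate: 9.5% + 6.1% = 15.6%.
Duty = €243,976.35 × 15.6% + 3,615 × €0.83 = €41,060.76.
Line 2 (36.95, Lorara, 3,022 liters, €140,523.00):
Base rate for 36.95 is €0.83/liter.
36.95 has an FTA preferential rate, but origin Lorara is not Talia; base rate stands.
The additional-duty order on 36.95 targets Galar, not Lorara; it does not apply.
Duty = 3,022 × €0.83 = €2,508.26.
Total = €41,060.76 + €2,508.26 = €43,569.02.

€43,569.02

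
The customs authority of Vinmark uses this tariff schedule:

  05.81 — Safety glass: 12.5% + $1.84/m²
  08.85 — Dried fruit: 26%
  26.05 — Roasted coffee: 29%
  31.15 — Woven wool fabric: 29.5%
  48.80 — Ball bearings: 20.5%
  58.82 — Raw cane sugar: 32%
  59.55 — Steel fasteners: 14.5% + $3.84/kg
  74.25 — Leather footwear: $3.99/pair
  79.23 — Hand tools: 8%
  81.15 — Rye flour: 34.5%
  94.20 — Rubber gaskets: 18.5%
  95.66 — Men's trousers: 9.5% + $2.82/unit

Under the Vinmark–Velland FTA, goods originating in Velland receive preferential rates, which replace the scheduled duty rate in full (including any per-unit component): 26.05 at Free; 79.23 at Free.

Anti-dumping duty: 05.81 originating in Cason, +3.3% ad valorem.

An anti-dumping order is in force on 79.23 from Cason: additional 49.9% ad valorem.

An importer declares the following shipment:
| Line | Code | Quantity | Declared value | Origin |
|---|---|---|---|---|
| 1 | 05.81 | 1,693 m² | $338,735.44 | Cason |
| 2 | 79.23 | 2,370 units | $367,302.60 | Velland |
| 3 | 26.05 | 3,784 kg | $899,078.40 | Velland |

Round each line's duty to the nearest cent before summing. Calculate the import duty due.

$56,635.32

Line 1 (05.81, Cason, 1,693 m², $338,735.44):
Base rate for 05.81 is 12.5% + $1.84/m².
Additional duty on 05.81 from Cason: +3.3%. Applied ad valorem rate: 12.5% + 3.3% = 15.8%.
Duty = $338,735.44 × 15.8% + 1,693 × $1.84 = $56,635.32.
Line 2 (79.23, Velland, 2,370 units, $367,302.60):
Base rate for 79.23 is 8%.
Origin Velland qualifies under the Vinmark–Velland agreement and 79.23 is covered: preferential rate Free applies instead.
The additional-duty order on 79.23 targets Cason, not Velland; it does not apply.
Duty = $367,302.60 × 0% = $0.00.
Line 3 (26.05, Velland, 3,784 kg, $899,078.40):
Base rate for 26.05 is 29%.
Origin Velland qualifies under the Vinmark–Velland agreement and 26.05 is covered: preferential rate Free applies instead.
Duty = $899,078.40 × 0% = $0.00.
Total = $56,635.32 + $0.00 + $0.00 = $56,635.32.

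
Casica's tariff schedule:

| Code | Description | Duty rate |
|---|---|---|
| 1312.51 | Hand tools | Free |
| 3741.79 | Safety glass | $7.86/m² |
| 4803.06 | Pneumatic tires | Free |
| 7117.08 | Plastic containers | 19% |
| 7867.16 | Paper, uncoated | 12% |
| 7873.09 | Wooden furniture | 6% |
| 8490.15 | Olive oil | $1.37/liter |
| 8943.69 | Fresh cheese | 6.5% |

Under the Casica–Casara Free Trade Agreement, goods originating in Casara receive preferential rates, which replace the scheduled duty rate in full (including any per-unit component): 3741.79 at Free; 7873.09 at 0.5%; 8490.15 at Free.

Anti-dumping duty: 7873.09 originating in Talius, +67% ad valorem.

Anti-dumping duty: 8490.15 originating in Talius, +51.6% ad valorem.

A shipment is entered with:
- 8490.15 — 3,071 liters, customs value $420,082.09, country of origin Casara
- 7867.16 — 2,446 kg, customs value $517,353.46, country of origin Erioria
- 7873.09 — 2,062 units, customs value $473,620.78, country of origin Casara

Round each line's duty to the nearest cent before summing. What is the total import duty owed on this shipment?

$64,450.52

Line 1 (8490.15, Casara, 3,071 liters, $420,082.09):
Base rate for 8490.15 is $1.37/liter.
Origin Casara qualifies under the Casica–Casara agreement and 8490.15 is covered: preferential rate Free applies instead.
The additional-duty order on 8490.15 targets Talius, not Casara; it does not apply.
Duty = $420,082.09 × 0% = $0.00.
Line 2 (7867.16, Erioria, 2,446 kg, $517,353.46):
Base rate for 7867.16 is 12%.
Duty = $517,353.46 × 12% = $62,082.42.
Line 3 (7873.09, Casara, 2,062 units, $473,620.78):
Base rate for 7873.09 is 6%.
Origin Casara qualifies under the Casica–Casara agreement and 7873.09 is covered: preferential rate 0.5% applies instead.
The additional-duty order on 7873.09 targets Talius, not Casara; it does not apply.
Duty = $473,620.78 × 0.5% = $2,368.10.
Total = $0.00 + $62,082.42 + $2,368.10 = $64,450.52.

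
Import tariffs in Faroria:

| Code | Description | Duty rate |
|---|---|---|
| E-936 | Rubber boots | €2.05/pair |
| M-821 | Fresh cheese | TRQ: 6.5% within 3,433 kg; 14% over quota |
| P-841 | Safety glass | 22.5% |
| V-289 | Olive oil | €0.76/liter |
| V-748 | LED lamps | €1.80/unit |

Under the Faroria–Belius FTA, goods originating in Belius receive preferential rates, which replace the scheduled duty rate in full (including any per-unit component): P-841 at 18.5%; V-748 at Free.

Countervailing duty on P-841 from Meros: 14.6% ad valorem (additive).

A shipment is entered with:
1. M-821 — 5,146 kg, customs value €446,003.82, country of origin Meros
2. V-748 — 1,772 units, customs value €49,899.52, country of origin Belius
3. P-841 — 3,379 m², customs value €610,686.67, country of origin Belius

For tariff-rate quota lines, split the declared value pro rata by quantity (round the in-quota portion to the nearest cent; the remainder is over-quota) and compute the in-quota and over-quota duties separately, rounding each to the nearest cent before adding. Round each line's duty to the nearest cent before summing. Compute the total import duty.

€153,102.21

Line 1 (M-821, Meros, 5,146 kg, €446,003.82):
Code M-821 is under a tariff-rate quota (threshold 3,433 kg). In-quota: 3,433 kg at 6.5%; over-quota: 1,713 kg at 14%.
Pro-rata value split: in-quota = €446,003.82 × 3,433/5,146 = €297,538.11; over-quota = €446,003.82 − €297,538.11 = €148,465.71.
In-quota duty = €297,538.11 × 6.5% = €19,339.98. Over-quota duty = €148,465.71 × 14% = €20,785.20.
Line duty = €19,339.98 + €20,785.20 = €40,125.18.
Line 2 (V-748, Belius, 1,772 units, €49,899.52):
Base rate for V-748 is €1.80/unit.
Origin Belius qualifies under the Faroria–Belius agreement and V-748 is covered: preferential rate Free applies instead.
Duty = €49,899.52 × 0% = €0.00.
Line 3 (P-841, Belius, 3,379 m², €610,686.67):
Base rate for P-841 is 22.5%.
Origin Belius qualifies under the Faroria–Belius agreement and P-841 is covered: preferential rate 18.5% applies instead.
The additional-duty order on P-841 targets Meros, not Belius; it does not apply.
Duty = €610,686.67 × 18.5% = €112,977.03.
Total = €40,125.18 + €0.00 + €112,977.03 = €153,102.21.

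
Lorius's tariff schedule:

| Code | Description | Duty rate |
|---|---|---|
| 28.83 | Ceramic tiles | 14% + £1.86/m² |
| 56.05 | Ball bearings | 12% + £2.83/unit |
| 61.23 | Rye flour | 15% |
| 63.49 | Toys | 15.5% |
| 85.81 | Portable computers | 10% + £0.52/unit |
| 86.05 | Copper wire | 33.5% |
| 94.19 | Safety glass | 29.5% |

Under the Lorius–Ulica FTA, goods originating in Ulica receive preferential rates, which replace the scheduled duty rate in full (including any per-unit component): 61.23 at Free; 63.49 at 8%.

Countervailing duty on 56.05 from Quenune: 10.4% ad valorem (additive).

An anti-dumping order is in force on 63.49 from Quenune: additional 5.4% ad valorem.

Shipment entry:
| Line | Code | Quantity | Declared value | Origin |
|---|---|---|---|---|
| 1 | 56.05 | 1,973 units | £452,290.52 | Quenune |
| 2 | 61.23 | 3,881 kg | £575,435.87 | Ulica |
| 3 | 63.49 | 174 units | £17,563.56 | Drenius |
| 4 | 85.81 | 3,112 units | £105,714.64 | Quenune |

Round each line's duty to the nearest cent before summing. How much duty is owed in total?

£121,808.72

Line 1 (56.05, Quenune, 1,973 units, £452,290.52):
Base rate for 56.05 is 12% + £2.83/unit.
Additional duty on 56.05 from Quenune: +10.4%. Applied ad valorem rate: 12% + 10.4% = 22.4%.
Duty = £452,290.52 × 22.4% + 1,973 × £2.83 = £106,896.67.
Line 2 (61.23, Ulica, 3,881 kg, £575,435.87):
Base rate for 61.23 is 15%.
Origin Ulica qualifies under the Lorius–Ulica agreement and 61.23 is covered: preferential rate Free applies instead.
Duty = £575,435.87 × 0% = £0.00.
Line 3 (63.49, Drenius, 174 units, £17,563.56):
Base rate for 63.49 is 15.5%.
63.49 has an FTA preferential rate, but origin Drenius is not Ulica; base rate stands.
The additional-duty order on 63.49 targets Quenune, not Drenius; it does not apply.
Duty = £17,563.56 × 15.5% = £2,722.35.
Line 4 (85.81, Quenune, 3,112 units, £105,714.64):
Base rate for 85.81 is 10% + £0.52/unit.
Duty = £105,714.64 × 10% + 3,112 × £0.52 = £12,189.70.
Total = £106,896.67 + £0.00 + £2,722.35 + £12,189.70 = £121,808.72.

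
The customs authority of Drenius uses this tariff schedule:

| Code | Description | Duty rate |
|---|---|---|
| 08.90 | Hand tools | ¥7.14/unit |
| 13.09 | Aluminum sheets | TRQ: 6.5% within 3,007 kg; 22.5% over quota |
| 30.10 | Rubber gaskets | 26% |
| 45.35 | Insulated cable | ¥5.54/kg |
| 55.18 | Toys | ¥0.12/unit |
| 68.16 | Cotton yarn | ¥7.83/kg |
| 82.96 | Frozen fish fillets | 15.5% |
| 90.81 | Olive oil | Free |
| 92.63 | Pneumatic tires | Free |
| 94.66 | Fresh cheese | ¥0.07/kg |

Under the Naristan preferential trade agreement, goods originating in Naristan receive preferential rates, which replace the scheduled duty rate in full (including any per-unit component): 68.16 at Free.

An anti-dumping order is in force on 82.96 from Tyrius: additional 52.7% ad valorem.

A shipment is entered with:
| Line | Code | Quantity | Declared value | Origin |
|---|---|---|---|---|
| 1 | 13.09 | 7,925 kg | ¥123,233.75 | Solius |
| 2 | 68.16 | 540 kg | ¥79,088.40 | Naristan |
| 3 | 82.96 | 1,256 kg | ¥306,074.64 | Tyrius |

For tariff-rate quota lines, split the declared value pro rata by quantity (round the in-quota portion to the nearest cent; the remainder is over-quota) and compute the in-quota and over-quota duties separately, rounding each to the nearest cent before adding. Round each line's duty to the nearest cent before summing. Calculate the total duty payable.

Line 1 (13.09, Solius, 7,925 kg, ¥123,233.75):
Code 13.09 is under a tariff-rate quota (threshold 3,007 kg). In-quota: 3,007 kg at 6.5%; over-quota: 4,918 kg at 22.5%.
Pro-rata value split: in-quota = ¥123,233.75 × 3,007/7,925 = ¥46,758.85; over-quota = ¥123,233.75 − ¥46,758.85 = ¥76,474.90.
In-quota duty = ¥46,758.85 × 6.5% = ¥3,039.33. Over-quota duty = ¥76,474.90 × 22.5% = ¥17,206.85.
Line duty = ¥3,039.33 + ¥17,206.85 = ¥20,246.18.
Line 2 (68.16, Naristan, 540 kg, ¥79,088.40):
Base rate for 68.16 is ¥7.83/kg.
Origin Naristan qualifies under the Drenius–Naristan agreement and 68.16 is covered: preferential rate Free applies instead.
Duty = ¥79,088.40 × 0% = ¥0.00.
Line 3 (82.96, Tyrius, 1,256 kg, ¥306,074.64):
Base rate for 82.96 is 15.5%.
Additional duty on 82.96 from Tyrius: +52.7%. Applied ad valorem rate: 15.5% + 52.7% = 68.2%.
Duty = ¥306,074.64 × 68.2% = ¥208,742.90.
Total = ¥20,246.18 + ¥0.00 + ¥208,742.90 = ¥228,989.08.

¥228,989.08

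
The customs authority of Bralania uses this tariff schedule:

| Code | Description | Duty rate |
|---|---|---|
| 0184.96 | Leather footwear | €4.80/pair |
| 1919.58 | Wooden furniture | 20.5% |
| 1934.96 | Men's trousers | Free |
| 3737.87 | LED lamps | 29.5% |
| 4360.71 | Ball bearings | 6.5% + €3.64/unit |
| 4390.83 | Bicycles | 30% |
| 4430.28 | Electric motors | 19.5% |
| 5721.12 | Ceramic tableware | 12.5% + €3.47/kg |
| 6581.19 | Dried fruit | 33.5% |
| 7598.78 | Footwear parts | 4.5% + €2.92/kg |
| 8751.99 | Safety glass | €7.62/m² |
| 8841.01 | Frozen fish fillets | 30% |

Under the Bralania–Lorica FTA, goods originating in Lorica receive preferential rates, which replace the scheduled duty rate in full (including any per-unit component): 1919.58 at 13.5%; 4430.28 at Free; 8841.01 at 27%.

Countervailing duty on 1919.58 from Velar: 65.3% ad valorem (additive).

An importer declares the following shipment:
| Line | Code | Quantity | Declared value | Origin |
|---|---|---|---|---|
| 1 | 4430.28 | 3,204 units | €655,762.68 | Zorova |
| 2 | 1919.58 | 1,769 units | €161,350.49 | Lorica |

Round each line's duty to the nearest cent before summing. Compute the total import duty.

€149,656.04

Line 1 (4430.28, Zorova, 3,204 units, €655,762.68):
Base rate for 4430.28 is 19.5%.
4430.28 has an FTA preferential rate, but origin Zorova is not Lorica; base rate stands.
Duty = €655,762.68 × 19.5% = €127,873.72.
Line 2 (1919.58, Lorica, 1,769 units, €161,350.49):
Base rate for 1919.58 is 20.5%.
Origin Lorica qualifies under the Bralania–Lorica agreement and 1919.58 is covered: preferential rate 13.5% applies instead.
The additional-duty order on 1919.58 targets Velar, not Lorica; it does not apply.
Duty = €161,350.49 × 13.5% = €21,782.32.
Total = €127,873.72 + €21,782.32 = €149,656.04.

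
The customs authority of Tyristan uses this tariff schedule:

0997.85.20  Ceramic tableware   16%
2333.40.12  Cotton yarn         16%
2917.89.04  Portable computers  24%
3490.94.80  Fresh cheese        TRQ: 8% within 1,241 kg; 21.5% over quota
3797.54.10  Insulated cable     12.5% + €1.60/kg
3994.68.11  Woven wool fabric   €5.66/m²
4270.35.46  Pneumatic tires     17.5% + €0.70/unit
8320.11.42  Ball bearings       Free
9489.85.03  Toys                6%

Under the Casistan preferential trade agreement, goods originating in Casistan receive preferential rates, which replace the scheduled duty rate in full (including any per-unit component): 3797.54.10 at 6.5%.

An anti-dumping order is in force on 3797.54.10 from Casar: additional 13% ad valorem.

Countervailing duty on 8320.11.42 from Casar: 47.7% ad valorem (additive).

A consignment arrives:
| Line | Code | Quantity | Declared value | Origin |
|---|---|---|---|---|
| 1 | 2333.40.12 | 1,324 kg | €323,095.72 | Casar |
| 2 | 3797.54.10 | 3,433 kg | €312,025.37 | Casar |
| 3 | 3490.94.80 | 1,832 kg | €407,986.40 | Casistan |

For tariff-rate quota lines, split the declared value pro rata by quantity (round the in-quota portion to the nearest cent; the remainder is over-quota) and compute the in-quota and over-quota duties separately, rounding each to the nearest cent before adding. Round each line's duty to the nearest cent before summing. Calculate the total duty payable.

Line 1 (2333.40.12, Casar, 1,324 kg, €323,095.72):
Base rate for 2333.40.12 is 16%.
Duty = €323,095.72 × 16% = €51,695.32.
Line 2 (3797.54.10, Casar, 3,433 kg, €312,025.37):
Base rate for 3797.54.10 is 12.5% + €1.60/kg.
3797.54.10 has an FTA preferential rate, but origin Casar is not Casistan; base rate stands.
Additional duty on 3797.54.10 from Casar: +13%. Applied ad valorem rate: 12.5% + 13% = 25.5%.
Duty = €312,025.37 × 25.5% + 3,433 × €1.60 = €85,059.27.
Line 3 (3490.94.80, Casistan, 1,832 kg, €407,986.40):
Code 3490.94.80 is under a tariff-rate quota (threshold 1,241 kg). In-quota: 1,241 kg at 8%; over-quota: 591 kg at 21.5%.
Pro-rata value split: in-quota = €407,986.40 × 1,241/1,832 = €276,370.70; over-quota = €407,986.40 − €276,370.70 = €131,615.70.
In-quota duty = €276,370.70 × 8% = €22,109.66. Over-quota duty = €131,615.70 × 21.5% = €28,297.38.
Line duty = €22,109.66 + €28,297.38 = €50,407.04.
Total = €51,695.32 + €85,059.27 + €50,407.04 = €187,161.63.

€187,161.63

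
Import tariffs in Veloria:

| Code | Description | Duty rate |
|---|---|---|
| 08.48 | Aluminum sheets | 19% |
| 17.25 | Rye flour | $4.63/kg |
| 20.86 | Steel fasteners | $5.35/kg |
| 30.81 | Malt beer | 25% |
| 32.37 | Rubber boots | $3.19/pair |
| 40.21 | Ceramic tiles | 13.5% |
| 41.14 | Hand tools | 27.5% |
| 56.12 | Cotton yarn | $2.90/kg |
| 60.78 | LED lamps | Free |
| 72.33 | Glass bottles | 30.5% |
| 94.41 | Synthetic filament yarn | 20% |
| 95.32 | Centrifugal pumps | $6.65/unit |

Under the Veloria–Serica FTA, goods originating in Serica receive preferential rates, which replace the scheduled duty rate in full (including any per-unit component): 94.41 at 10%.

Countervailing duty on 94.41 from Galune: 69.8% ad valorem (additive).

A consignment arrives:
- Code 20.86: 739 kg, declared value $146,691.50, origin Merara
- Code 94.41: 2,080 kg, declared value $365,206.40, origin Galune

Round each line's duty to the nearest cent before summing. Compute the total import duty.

$331,909.00

Line 1 (20.86, Merara, 739 kg, $146,691.50):
Base rate for 20.86 is $5.35/kg.
Duty = 739 × $5.35 = $3,953.65.
Line 2 (94.41, Galune, 2,080 kg, $365,206.40):
Base rate for 94.41 is 20%.
94.41 has an FTA preferential rate, but origin Galune is not Serica; base rate stands.
Additional duty on 94.41 from Galune: +69.8%. Applied ad valorem rate: 20% + 69.8% = 89.8%.
Duty = $365,206.40 × 89.8% = $327,955.35.
Total = $3,953.65 + $327,955.35 = $331,909.00.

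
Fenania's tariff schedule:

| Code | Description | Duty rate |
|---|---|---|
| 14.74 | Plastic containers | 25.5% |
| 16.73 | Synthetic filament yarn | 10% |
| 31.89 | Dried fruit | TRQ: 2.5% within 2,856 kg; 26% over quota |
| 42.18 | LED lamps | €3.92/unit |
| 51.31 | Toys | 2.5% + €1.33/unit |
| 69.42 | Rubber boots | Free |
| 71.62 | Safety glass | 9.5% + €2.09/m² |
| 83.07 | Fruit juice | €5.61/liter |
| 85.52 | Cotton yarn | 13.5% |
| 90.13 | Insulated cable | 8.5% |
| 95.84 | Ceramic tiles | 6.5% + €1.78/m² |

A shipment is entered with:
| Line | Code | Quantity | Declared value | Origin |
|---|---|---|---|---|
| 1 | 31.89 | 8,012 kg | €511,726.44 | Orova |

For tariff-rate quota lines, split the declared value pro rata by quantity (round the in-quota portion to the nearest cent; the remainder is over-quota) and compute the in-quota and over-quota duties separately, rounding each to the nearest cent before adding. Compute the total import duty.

€90,181.89

Line 1 (31.89, Orova, 8,012 kg, €511,726.44):
Code 31.89 is under a tariff-rate quota (threshold 2,856 kg). In-quota: 2,856 kg at 2.5%; over-quota: 5,156 kg at 26%.
Pro-rata value split: in-quota = €511,726.44 × 2,856/8,012 = €182,412.72; over-quota = €511,726.44 − €182,412.72 = €329,313.72.
In-quota duty = €182,412.72 × 2.5% = €4,560.32. Over-quota duty = €329,313.72 × 26% = €85,621.57.
Line duty = €4,560.32 + €85,621.57 = €90,181.89.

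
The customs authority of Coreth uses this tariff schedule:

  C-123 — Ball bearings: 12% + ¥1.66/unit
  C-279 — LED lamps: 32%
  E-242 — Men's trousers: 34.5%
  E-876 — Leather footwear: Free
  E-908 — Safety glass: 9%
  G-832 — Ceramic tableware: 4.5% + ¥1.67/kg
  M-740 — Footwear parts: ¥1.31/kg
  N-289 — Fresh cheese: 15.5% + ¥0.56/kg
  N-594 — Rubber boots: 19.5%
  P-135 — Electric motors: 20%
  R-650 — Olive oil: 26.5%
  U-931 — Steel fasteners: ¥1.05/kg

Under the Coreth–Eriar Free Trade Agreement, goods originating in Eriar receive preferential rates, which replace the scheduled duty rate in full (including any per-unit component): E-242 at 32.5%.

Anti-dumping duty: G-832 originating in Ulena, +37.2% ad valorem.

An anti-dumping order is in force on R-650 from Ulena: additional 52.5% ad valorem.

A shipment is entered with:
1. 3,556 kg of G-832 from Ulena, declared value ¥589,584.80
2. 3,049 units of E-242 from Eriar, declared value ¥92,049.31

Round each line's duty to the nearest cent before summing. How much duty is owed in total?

¥281,711.41

Line 1 (G-832, Ulena, 3,556 kg, ¥589,584.80):
Base rate for G-832 is 4.5% + ¥1.67/kg.
Additional duty on G-832 from Ulena: +37.2%. Applied ad valorem rate: 4.5% + 37.2% = 41.7%.
Duty = ¥589,584.80 × 41.7% + 3,556 × ¥1.67 = ¥251,795.38.
Line 2 (E-242, Eriar, 3,049 units, ¥92,049.31):
Base rate for E-242 is 34.5%.
Origin Eriar qualifies under the Coreth–Eriar agreement and E-242 is covered: preferential rate 32.5% applies instead.
Duty = ¥92,049.31 × 32.5% = ¥29,916.03.
Total = ¥251,795.38 + ¥29,916.03 = ¥281,711.41.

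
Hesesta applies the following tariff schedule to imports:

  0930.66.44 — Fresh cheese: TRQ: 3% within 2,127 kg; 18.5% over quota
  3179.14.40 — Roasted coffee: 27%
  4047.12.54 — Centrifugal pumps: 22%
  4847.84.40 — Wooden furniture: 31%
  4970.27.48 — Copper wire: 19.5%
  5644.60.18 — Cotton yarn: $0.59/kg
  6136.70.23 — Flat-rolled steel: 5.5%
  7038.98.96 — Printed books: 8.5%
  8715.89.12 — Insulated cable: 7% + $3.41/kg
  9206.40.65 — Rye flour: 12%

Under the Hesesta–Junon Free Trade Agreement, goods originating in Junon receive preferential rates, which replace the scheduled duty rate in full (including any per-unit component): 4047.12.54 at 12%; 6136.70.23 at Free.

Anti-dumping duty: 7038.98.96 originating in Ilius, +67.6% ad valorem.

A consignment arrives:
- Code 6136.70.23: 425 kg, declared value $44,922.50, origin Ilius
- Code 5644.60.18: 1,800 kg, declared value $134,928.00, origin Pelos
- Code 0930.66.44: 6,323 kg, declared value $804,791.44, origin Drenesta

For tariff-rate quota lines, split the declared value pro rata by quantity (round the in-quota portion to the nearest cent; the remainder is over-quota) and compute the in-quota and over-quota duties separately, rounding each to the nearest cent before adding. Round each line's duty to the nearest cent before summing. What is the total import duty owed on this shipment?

Line 1 (6136.70.23, Ilius, 425 kg, $44,922.50):
Base rate for 6136.70.23 is 5.5%.
6136.70.23 has an FTA preferential rate, but origin Ilius is not Junon; base rate stands.
Duty = $44,922.50 × 5.5% = $2,470.74.
Line 2 (5644.60.18, Pelos, 1,800 kg, $134,928.00):
Base rate for 5644.60.18 is $0.59/kg.
Duty = 1,800 × $0.59 = $1,062.00.
Line 3 (0930.66.44, Drenesta, 6,323 kg, $804,791.44):
Code 0930.66.44 is under a tariff-rate quota (threshold 2,127 kg). In-quota: 2,127 kg at 3%; over-quota: 4,196 kg at 18.5%.
Pro-rata value split: in-quota = $804,791.44 × 2,127/6,323 = $270,724.56; over-quota = $804,791.44 − $270,724.56 = $534,066.88.
In-quota duty = $270,724.56 × 3% = $8,121.74. Over-quota duty = $534,066.88 × 18.5% = $98,802.37.
Line duty = $8,121.74 + $98,802.37 = $106,924.11.
Total = $2,470.74 + $1,062.00 + $106,924.11 = $110,456.85.

$110,456.85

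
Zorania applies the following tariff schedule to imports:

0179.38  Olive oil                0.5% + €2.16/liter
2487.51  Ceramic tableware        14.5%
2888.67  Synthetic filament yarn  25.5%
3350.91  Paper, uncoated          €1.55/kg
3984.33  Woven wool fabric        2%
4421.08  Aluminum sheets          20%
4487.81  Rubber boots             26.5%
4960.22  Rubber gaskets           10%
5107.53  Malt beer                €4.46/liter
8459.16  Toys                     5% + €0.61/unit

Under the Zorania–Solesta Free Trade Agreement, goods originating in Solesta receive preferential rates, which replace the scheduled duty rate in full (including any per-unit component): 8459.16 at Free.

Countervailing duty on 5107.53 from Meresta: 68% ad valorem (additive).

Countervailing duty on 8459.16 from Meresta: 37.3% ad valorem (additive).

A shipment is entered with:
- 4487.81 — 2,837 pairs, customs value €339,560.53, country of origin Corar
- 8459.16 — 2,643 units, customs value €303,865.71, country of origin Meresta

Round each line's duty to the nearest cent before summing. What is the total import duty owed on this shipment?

€220,130.97

Line 1 (4487.81, Corar, 2,837 pairs, €339,560.53):
Base rate for 4487.81 is 26.5%.
Duty = €339,560.53 × 26.5% = €89,983.54.
Line 2 (8459.16, Meresta, 2,643 units, €303,865.71):
Base rate for 8459.16 is 5% + €0.61/unit.
8459.16 has an FTA preferential rate, but origin Meresta is not Solesta; base rate stands.
Additional duty on 8459.16 from Meresta: +37.3%. Applied ad valorem rate: 5% + 37.3% = 42.3%.
Duty = €303,865.71 × 42.3% + 2,643 × €0.61 = €130,147.43.
Total = €89,983.54 + €130,147.43 = €220,130.97.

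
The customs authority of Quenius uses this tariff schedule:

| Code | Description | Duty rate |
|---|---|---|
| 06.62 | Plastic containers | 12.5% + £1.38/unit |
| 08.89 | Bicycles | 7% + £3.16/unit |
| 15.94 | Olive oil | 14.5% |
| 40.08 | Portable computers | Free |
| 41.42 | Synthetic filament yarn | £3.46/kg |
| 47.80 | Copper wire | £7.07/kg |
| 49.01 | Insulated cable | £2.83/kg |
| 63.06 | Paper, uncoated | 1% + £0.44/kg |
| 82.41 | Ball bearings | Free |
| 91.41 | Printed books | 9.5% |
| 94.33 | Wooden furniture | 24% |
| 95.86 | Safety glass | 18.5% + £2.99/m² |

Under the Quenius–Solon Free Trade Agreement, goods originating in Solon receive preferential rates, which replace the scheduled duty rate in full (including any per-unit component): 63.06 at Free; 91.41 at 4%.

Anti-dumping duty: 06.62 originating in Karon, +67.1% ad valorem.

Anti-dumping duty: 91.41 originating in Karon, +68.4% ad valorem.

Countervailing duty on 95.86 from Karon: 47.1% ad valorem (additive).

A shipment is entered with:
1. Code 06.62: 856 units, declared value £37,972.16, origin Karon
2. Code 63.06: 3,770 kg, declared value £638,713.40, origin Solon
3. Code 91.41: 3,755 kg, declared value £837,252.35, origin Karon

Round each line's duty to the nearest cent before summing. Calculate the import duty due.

Line 1 (06.62, Karon, 856 units, £37,972.16):
Base rate for 06.62 is 12.5% + £1.38/unit.
Additional duty on 06.62 from Karon: +67.1%. Applied ad valorem rate: 12.5% + 67.1% = 79.6%.
Duty = £37,972.16 × 79.6% + 856 × £1.38 = £31,407.12.
Line 2 (63.06, Solon, 3,770 kg, £638,713.40):
Base rate for 63.06 is 1% + £0.44/kg.
Origin Solon qualifies under the Quenius–Solon agreement and 63.06 is covered: preferential rate Free applies instead.
Duty = £638,713.40 × 0% = £0.00.
Line 3 (91.41, Karon, 3,755 kg, £837,252.35):
Base rate for 91.41 is 9.5%.
91.41 has an FTA preferential rate, but origin Karon is not Solon; base rate stands.
Additional duty on 91.41 from Karon: +68.4%. Applied ad valorem rate: 9.5% + 68.4% = 77.9%.
Duty = £837,252.35 × 77.9% = £652,219.58.
Total = £31,407.12 + £0.00 + £652,219.58 = £683,626.70.

£683,626.70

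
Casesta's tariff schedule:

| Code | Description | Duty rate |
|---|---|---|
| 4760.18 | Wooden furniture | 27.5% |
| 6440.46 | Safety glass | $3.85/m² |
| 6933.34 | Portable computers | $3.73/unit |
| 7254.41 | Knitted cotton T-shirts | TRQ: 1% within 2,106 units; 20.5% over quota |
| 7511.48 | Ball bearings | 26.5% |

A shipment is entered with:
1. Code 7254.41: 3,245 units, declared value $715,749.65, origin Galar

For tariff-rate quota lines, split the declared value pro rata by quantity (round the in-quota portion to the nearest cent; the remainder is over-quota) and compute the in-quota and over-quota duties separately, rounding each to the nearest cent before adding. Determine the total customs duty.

Line 1 (7254.41, Galar, 3,245 units, $715,749.65):
Code 7254.41 is under a tariff-rate quota (threshold 2,106 units). In-quota: 2,106 units at 1%; over-quota: 1,139 units at 20.5%.
Pro-rata value split: in-quota = $715,749.65 × 2,106/3,245 = $464,520.42; over-quota = $715,749.65 − $464,520.42 = $251,229.23.
In-quota duty = $464,520.42 × 1% = $4,645.20. Over-quota duty = $251,229.23 × 20.5% = $51,501.99.
Line duty = $4,645.20 + $51,501.99 = $56,147.19.

$56,147.19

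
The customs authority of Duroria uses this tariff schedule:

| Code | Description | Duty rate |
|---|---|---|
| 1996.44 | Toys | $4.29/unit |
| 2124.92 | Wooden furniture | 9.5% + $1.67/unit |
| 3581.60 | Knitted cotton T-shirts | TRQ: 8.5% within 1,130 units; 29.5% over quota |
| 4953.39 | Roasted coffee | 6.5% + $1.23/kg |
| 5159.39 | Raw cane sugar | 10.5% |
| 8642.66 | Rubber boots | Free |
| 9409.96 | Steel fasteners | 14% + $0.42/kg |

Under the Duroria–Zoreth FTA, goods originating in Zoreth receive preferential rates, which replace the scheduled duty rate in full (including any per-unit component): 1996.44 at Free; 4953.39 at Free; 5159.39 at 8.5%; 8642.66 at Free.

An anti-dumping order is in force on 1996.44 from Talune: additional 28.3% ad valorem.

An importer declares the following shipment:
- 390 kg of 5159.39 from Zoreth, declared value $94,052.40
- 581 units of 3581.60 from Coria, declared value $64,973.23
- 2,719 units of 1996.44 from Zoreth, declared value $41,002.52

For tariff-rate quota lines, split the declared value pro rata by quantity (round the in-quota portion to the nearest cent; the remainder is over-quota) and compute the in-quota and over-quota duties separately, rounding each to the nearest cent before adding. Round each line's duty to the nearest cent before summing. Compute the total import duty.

Line 1 (5159.39, Zoreth, 390 kg, $94,052.40):
Base rate for 5159.39 is 10.5%.
Origin Zoreth qualifies under the Duroria–Zoreth agreement and 5159.39 is covered: preferential rate 8.5% applies instead.
Duty = $94,052.40 × 8.5% = $7,994.45.
Line 2 (3581.60, Coria, 581 units, $64,973.23):
Code 3581.60 is under a tariff-rate quota (threshold 1,130 units). Quantity 581 units is within the quota, so the in-quota rate 8.5% applies to the full value.
Duty = $64,973.23 × 8.5% = $5,522.72.
Line 3 (1996.44, Zoreth, 2,719 units, $41,002.52):
Base rate for 1996.44 is $4.29/unit.
Origin Zoreth qualifies under the Duroria–Zoreth agreement and 1996.44 is covered: preferential rate Free applies instead.
The additional-duty order on 1996.44 targets Talune, not Zoreth; it does not apply.
Duty = $41,002.52 × 0% = $0.00.
Total = $7,994.45 + $5,522.72 + $0.00 = $13,517.17.

$13,517.17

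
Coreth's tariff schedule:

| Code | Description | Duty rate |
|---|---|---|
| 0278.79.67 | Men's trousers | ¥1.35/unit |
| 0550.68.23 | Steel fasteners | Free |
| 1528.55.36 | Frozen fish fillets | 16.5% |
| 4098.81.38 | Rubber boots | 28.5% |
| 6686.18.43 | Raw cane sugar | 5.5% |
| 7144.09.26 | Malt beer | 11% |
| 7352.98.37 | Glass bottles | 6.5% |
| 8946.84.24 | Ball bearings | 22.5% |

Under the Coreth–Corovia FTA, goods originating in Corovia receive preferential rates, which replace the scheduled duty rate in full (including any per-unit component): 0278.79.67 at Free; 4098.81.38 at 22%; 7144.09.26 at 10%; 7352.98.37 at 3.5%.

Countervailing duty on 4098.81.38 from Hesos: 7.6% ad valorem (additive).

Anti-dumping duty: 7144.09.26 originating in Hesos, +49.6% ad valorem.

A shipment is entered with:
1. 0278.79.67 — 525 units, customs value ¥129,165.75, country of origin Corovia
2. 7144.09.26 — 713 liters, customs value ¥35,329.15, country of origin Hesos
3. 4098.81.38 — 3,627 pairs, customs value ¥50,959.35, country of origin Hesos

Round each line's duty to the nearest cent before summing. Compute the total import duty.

Line 1 (0278.79.67, Corovia, 525 units, ¥129,165.75):
Base rate for 0278.79.67 is ¥1.35/unit.
Origin Corovia qualifies under the Coreth–Corovia agreement and 0278.79.67 is covered: preferential rate Free applies instead.
Duty = ¥129,165.75 × 0% = ¥0.00.
Line 2 (7144.09.26, Hesos, 713 liters, ¥35,329.15):
Base rate for 7144.09.26 is 11%.
7144.09.26 has an FTA preferential rate, but origin Hesos is not Corovia; base rate stands.
Additional duty on 7144.09.26 from Hesos: +49.6%. Applied ad valorem rate: 11% + 49.6% = 60.6%.
Duty = ¥35,329.15 × 60.6% = ¥21,409.46.
Line 3 (4098.81.38, Hesos, 3,627 pairs, ¥50,959.35):
Base rate for 4098.81.38 is 28.5%.
4098.81.38 has an FTA preferential rate, but origin Hesos is not Corovia; base rate stands.
Additional duty on 4098.81.38 from Hesos: +7.6%. Applied ad valorem rate: 28.5% + 7.6% = 36.1%.
Duty = ¥50,959.35 × 36.1% = ¥18,396.33.
Total = ¥0.00 + ¥21,409.46 + ¥18,396.33 = ¥39,805.79.

¥39,805.79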